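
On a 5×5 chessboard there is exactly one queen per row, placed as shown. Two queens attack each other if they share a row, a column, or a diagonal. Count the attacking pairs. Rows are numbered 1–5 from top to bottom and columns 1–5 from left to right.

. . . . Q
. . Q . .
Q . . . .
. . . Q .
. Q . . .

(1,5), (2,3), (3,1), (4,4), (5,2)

0

All columns are distinct and no two queens satisfy |Δrow| = |Δcol|, so no pair attacks.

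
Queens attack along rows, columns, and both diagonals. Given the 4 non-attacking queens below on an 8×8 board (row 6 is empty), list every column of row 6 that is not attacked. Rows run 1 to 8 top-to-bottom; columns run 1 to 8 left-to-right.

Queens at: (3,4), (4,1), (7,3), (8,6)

columns 5

(3,4) attacks row 6 at column 4 and diagonals 1, 7.
(4,1) attacks row 6 at column 1 and diagonals 3.
(7,3) attacks row 6 at column 3 and diagonals 2, 4.
(8,6) attacks row 6 at column 6 and diagonals 4, 8.
Attacked columns: {1, 2, 3, 4, 6, 7, 8}. Safe: {5}.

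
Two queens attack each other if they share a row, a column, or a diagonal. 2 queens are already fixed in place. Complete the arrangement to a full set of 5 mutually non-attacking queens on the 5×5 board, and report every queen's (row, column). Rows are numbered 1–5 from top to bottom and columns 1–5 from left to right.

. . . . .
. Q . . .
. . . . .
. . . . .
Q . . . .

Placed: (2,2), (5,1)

(1,4) (2,2) (3,5) (4,3) (5,1)

Row 1: attacked by (2,2)→{1,2,3}; (5,1)→{1,5}. Safe: 4. Place at column 4.
Row 3: attacked by (1,4)→{2,4}; (2,2)→{1,2,3}; (5,1)→{1,3}. Safe: 5. Place at column 5.
Row 4: attacked by (1,4)→{1,4}; (2,2)→{2,4}; (3,5)→{4,5}; (5,1)→{1,2}. Safe: 3. Place at column 3.
Columns [4, 2, 5, 3, 1], r−c [-3, 0, -2, 1, 4], r+c [5, 4, 8, 7, 6] are all distinct, so no two queens attack.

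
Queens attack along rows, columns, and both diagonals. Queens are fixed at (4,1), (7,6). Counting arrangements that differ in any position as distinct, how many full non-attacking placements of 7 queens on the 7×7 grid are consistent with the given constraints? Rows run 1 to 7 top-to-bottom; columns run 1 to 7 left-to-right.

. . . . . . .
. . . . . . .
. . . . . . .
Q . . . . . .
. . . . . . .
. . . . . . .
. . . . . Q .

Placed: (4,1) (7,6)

2

Branch on row 1: col 2 → 1; col 3 → 1; col 5 → 0; col 7 → 0.
Sum: 1 + 1 + 0 + 0 = 2.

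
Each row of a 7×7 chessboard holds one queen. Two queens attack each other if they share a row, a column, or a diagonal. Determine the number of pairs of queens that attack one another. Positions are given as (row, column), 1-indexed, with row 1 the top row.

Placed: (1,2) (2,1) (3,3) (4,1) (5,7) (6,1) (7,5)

Same column: (2,1)–(4,1) (column 1); (2,1)–(6,1) (column 1); (4,1)–(6,1) (column 1).
Same diagonal: (1,2)–(2,1) (|1−2| = |2−1| = 1); (5,7)–(7,5) (|5−7| = |7−5| = 2).
Total attacking pairs: 5.

5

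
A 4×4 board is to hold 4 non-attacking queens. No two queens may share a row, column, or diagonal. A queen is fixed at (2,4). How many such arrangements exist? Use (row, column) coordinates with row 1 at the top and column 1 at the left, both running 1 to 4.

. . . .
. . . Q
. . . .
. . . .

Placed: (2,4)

Branch on row 1: col 1 → 0; col 2 → 1.
Sum: 0 + 1 = 1.

1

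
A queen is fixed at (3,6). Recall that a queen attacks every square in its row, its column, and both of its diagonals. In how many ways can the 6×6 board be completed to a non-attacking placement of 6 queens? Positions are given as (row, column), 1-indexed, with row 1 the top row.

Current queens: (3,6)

1

Branch on row 1: col 1 → 0; col 2 → 1; col 3 → 0; col 5 → 0.
Sum: 0 + 1 + 0 + 0 = 1.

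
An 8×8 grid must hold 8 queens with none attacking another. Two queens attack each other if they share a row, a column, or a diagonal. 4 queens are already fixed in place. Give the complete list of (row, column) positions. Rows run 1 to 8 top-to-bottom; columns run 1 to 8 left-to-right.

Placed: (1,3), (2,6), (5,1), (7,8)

(1,3) (2,6) (3,2) (4,7) (5,1) (6,4) (7,8) (8,5)

Row 3: attacked by (1,3)→{1,3,5}; (2,6)→{5,6,7}; (5,1)→{1,3}; (7,8)→{4,8}. Safe: 2. Place at column 2.
Row 4: attacked by (1,3)→{3,6}; (2,6)→{4,6,8}; (3,2)→{1,2,3}; (5,1)→{1,2}; (7,8)→{5,8}. Safe: 7. Place at column 7.
Row 6: attacked by (1,3)→{3,8}; (2,6)→{2,6}; (3,2)→{2,5}; (4,7)→{5,7}; (5,1)→{1,2}; (7,8)→{7,8}. Safe: 4. Place at column 4.
Row 8: attacked by (1,3)→{3}; (2,6)→{6}; (3,2)→{2,7}; (4,7)→{3,7}; (5,1)→{1,4}; (6,4)→{2,4,6}; (7,8)→{7,8}. Safe: 5. Place at column 5.
Columns [3, 6, 2, 7, 1, 4, 8, 5], r−c [-2, -4, 1, -3, 4, 2, -1, 3], r+c [4, 8, 5, 11, 6, 10, 15, 13] are all distinct, so no two queens attack.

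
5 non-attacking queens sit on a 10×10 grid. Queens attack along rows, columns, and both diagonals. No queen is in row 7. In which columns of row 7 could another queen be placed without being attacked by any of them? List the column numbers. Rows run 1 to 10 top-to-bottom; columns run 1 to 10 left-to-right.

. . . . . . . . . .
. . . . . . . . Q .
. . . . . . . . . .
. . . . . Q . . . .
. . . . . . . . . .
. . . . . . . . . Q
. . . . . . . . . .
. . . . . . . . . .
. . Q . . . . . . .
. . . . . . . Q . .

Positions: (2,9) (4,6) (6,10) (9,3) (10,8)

(2,9) attacks row 7 at column 9 and diagonals 4.
(4,6) attacks row 7 at column 6 and diagonals 3, 9.
(6,10) attacks row 7 at column 10 and diagonals 9.
(9,3) attacks row 7 at column 3 and diagonals 1, 5.
(10,8) attacks row 7 at column 8 and diagonals 5.
Attacked columns: {1, 3, 4, 5, 6, 8, 9, 10}. Safe: {2, 7}.

columns 2, 7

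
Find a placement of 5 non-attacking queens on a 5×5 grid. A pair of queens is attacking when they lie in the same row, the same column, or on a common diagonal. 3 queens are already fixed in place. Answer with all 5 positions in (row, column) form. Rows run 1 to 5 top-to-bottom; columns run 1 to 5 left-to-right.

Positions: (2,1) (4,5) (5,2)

Row 1: attacked by (2,1)→{1,2}; (4,5)→{2,5}; (5,2)→{2}. Safe: 3, 4. Place at column 4.
Row 3: attacked by (1,4)→{2,4}; (2,1)→{1,2}; (4,5)→{4,5}; (5,2)→{2,4}. Safe: 3. Place at column 3.
Columns [4, 1, 3, 5, 2], r−c [-3, 1, 0, -1, 3], r+c [5, 3, 6, 9, 7] are all distinct, so no two queens attack.

(1,4) (2,1) (3,3) (4,5) (5,2)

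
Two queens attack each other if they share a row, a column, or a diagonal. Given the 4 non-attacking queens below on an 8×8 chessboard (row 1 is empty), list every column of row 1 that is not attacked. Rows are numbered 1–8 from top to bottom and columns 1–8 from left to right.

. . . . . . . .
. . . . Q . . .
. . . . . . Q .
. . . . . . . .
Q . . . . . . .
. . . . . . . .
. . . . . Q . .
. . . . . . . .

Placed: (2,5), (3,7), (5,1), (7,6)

(2,5) attacks row 1 at column 5 and diagonals 4, 6.
(3,7) attacks row 1 at column 7 and diagonals 5.
(5,1) attacks row 1 at column 1 and diagonals 5.
(7,6) attacks row 1 at column 6.
Attacked columns: {1, 4, 5, 6, 7}. Safe: {2, 3, 8}.

columns 2, 3, 8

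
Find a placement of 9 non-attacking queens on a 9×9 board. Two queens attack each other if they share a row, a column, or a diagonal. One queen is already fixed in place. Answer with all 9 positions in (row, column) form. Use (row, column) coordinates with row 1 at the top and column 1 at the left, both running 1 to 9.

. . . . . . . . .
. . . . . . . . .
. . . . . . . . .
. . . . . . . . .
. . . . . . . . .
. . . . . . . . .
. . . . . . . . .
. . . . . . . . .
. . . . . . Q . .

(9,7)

Row 1: attacked by (9,7)→{7}. Safe: 1, 2, 3, 4, 5, 6, 8, 9. Place at column 5.
Row 2: attacked by (1,5)→{4,5,6}; (9,7)→{7}. Safe: 1, 2, 3, 8, 9. Place at column 3.
Row 3: attacked by (1,5)→{3,5,7}; (2,3)→{2,3,4}; (9,7)→{1,7}. Safe: 6, 8, 9. Place at column 6.
Row 4: attacked by (1,5)→{2,5,8}; (2,3)→{1,3,5}; (3,6)→{5,6,7}; (9,7)→{2,7}. Safe: 4, 9. Place at column 9.
Row 5: attacked by (1,5)→{1,5,9}; (2,3)→{3,6}; (3,6)→{4,6,8}; (4,9)→{8,9}; (9,7)→{3,7}. Safe: 2. Place at column 2.
Row 6: attacked by (1,5)→{5}; (2,3)→{3,7}; (3,6)→{3,6,9}; (4,9)→{7,9}; (5,2)→{1,2,3}; (9,7)→{4,7}. Safe: 8. Place at column 8.
Row 7: attacked by (1,5)→{5}; (2,3)→{3,8}; (3,6)→{2,6}; (4,9)→{6,9}; (5,2)→{2,4}; (6,8)→{7,8,9}; (9,7)→{5,7,9}. Safe: 1. Place at column 1.
Row 8: attacked by (1,5)→{5}; (2,3)→{3,9}; (3,6)→{1,6}; (4,9)→{5,9}; (5,2)→{2,5}; (6,8)→{6,8}; (7,1)→{1,2}; (9,7)→{6,7,8}. Safe: 4. Place at column 4.
Columns [5, 3, 6, 9, 2, 8, 1, 4, 7], r−c [-4, -1, -3, -5, 3, -2, 6, 4, 2], r+c [6, 5, 9, 13, 7, 14, 8, 12, 16] are all distinct, so no two queens attack.

(1,5) (2,3) (3,6) (4,9) (5,2) (6,8) (7,1) (8,4) (9,7)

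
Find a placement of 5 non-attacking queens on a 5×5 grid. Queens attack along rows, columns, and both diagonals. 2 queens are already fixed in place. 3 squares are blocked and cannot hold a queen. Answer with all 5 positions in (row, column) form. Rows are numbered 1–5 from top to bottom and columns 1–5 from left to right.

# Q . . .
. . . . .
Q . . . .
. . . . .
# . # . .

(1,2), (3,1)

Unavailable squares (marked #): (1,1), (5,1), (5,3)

Row 2: attacked by (1,2)→{1,2,3}; (3,1)→{1,2}. Safe: 4, 5. Place at column 4.
Row 4: attacked by (1,2)→{2,5}; (2,4)→{2,4}; (3,1)→{1,2}. Safe: 3. Place at column 3.
Row 5: attacked by (1,2)→{2}; (2,4)→{1,4}; (3,1)→{1,3}; (4,3)→{2,3,4}. Blocked: 1,3. Safe: 5. Place at column 5.
Columns [2, 4, 1, 3, 5], r−c [-1, -2, 2, 1, 0], r+c [3, 6, 4, 7, 10] are all distinct, so no two queens attack.

(1,2) (2,4) (3,1) (4,3) (5,5)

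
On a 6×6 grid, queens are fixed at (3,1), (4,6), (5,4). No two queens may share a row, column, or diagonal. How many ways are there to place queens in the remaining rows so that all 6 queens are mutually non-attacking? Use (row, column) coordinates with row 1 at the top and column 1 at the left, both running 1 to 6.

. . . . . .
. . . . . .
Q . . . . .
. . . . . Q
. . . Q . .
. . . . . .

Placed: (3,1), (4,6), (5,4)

Branch on row 1: col 2 → 0; col 5 → 1.
Sum: 0 + 1 = 1.

1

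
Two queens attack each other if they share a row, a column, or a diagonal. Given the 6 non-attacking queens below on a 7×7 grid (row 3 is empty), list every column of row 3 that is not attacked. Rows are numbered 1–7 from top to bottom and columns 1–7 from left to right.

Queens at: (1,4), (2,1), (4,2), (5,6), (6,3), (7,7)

columns 5

(1,4) attacks row 3 at column 4 and diagonals 2, 6.
(2,1) attacks row 3 at column 1 and diagonals 2.
(4,2) attacks row 3 at column 2 and diagonals 1, 3.
(5,6) attacks row 3 at column 6 and diagonals 4.
(6,3) attacks row 3 at column 3 and diagonals 6.
(7,7) attacks row 3 at column 7 and diagonals 3.
Attacked columns: {1, 2, 3, 4, 6, 7}. Safe: {5}.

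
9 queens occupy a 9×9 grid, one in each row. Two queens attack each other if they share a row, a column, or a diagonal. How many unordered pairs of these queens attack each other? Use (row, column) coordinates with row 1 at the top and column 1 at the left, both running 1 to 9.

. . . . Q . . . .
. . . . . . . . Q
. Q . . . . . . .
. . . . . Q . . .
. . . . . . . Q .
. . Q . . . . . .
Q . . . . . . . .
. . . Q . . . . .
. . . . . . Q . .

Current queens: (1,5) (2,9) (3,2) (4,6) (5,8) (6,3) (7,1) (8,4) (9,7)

All columns are distinct and no two queens satisfy |Δrow| = |Δcol|, so no pair attacks.

0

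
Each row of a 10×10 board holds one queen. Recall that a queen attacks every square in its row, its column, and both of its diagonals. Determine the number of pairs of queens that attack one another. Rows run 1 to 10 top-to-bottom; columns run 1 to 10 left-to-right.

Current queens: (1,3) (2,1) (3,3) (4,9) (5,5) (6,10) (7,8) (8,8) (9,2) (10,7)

6

Same column: (1,3)–(3,3) (column 3); (7,8)–(8,8) (column 8).
Same diagonal: (3,3)–(5,5) (|3−5| = |3−5| = 2); (3,3)–(8,8) (|3−8| = |3−8| = 5); (5,5)–(8,8) (|5−8| = |5−8| = 3); (6,10)–(8,8) (|6−8| = |10−8| = 2).
Total attacking pairs: 6.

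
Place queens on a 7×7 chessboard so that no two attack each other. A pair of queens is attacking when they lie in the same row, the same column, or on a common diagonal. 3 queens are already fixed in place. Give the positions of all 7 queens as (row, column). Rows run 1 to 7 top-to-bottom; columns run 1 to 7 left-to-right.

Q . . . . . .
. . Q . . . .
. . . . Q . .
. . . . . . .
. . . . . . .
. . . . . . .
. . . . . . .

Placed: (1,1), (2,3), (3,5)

(1,1) (2,3) (3,5) (4,7) (5,2) (6,4) (7,6)

Row 4: attacked by (1,1)→{1,4}; (2,3)→{1,3,5}; (3,5)→{4,5,6}. Safe: 2, 7. Place at column 7.
Row 5: attacked by (1,1)→{1,5}; (2,3)→{3,6}; (3,5)→{3,5,7}; (4,7)→{6,7}. Safe: 2, 4. Place at column 2.
Row 6: attacked by (1,1)→{1,6}; (2,3)→{3,7}; (3,5)→{2,5}; (4,7)→{5,7}; (5,2)→{1,2,3}. Safe: 4. Place at column 4.
Row 7: attacked by (1,1)→{1,7}; (2,3)→{3}; (3,5)→{1,5}; (4,7)→{4,7}; (5,2)→{2,4}; (6,4)→{3,4,5}. Safe: 6. Place at column 6.
Columns [1, 3, 5, 7, 2, 4, 6], r−c [0, -1, -2, -3, 3, 2, 1], r+c [2, 5, 8, 11, 7, 10, 13] are all distinct, so no two queens attack.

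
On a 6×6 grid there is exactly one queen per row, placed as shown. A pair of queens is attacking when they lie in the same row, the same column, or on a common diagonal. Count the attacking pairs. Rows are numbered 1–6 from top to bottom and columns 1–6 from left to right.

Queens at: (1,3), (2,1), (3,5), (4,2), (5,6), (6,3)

Same column: (1,3)–(6,3) (column 3).
Same diagonal: (1,3)–(3,5) (|1−3| = |3−5| = 2).
Total attacking pairs: 2.

2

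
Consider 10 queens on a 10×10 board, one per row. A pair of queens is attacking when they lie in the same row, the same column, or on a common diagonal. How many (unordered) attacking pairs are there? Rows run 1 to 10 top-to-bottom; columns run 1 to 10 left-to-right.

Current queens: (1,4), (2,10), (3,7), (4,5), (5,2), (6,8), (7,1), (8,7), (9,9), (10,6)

Same column: (3,7)–(8,7) (column 7).
Total attacking pairs: 1.

1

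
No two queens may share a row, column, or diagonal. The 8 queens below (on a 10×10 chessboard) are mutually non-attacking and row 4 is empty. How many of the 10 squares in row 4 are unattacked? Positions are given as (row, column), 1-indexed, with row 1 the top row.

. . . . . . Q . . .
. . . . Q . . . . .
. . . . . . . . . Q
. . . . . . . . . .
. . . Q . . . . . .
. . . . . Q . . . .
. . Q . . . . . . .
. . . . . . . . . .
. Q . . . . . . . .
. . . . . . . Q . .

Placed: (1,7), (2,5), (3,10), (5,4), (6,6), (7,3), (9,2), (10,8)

1

(1,7) attacks row 4 at column 7 and diagonals 4, 10.
(2,5) attacks row 4 at column 5 and diagonals 3, 7.
(3,10) attacks row 4 at column 10 and diagonals 9.
(5,4) attacks row 4 at column 4 and diagonals 3, 5.
(6,6) attacks row 4 at column 6 and diagonals 4, 8.
(7,3) attacks row 4 at column 3 and diagonals 6.
(9,2) attacks row 4 at column 2 and diagonals 7.
(10,8) attacks row 4 at column 8 and diagonals 2.
Attacked columns: {2, 3, 4, 5, 6, 7, 8, 9, 10}. Safe: {1}.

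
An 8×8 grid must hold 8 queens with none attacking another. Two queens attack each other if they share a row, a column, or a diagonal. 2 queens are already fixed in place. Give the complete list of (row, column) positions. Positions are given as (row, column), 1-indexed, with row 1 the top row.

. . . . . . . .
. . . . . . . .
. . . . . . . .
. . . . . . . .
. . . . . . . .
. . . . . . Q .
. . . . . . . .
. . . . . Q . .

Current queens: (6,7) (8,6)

(1,3) (2,5) (3,2) (4,8) (5,1) (6,7) (7,4) (8,6)

Row 1: attacked by (6,7)→{2,7}; (8,6)→{6}. Safe: 1, 3, 4, 5, 8. Place at column 3.
Row 2: attacked by (1,3)→{2,3,4}; (6,7)→{3,7}; (8,6)→{6}. Safe: 1, 5, 8. Place at column 5.
Row 3: attacked by (1,3)→{1,3,5}; (2,5)→{4,5,6}; (6,7)→{4,7}; (8,6)→{1,6}. Safe: 2, 8. Place at column 2.
Row 4: attacked by (1,3)→{3,6}; (2,5)→{3,5,7}; (3,2)→{1,2,3}; (6,7)→{5,7}; (8,6)→{2,6}. Safe: 4, 8. Place at column 8.
Row 5: attacked by (1,3)→{3,7}; (2,5)→{2,5,8}; (3,2)→{2,4}; (4,8)→{7,8}; (6,7)→{6,7,8}; (8,6)→{3,6}. Safe: 1. Place at column 1.
Row 7: attacked by (1,3)→{3}; (2,5)→{5}; (3,2)→{2,6}; (4,8)→{5,8}; (5,1)→{1,3}; (6,7)→{6,7,8}; (8,6)→{5,6,7}. Safe: 4. Place at column 4.
Columns [3, 5, 2, 8, 1, 7, 4, 6], r−c [-2, -3, 1, -4, 4, -1, 3, 2], r+c [4, 7, 5, 12, 6, 13, 11, 14] are all distinct, so no two queens attack.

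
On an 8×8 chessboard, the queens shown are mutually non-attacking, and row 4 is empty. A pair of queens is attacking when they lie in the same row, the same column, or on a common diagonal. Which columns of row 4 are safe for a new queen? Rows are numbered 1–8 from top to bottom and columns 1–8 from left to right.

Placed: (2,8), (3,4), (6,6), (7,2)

columns 1, 7

(2,8) attacks row 4 at column 8 and diagonals 6.
(3,4) attacks row 4 at column 4 and diagonals 3, 5.
(6,6) attacks row 4 at column 6 and diagonals 4, 8.
(7,2) attacks row 4 at column 2 and diagonals 5.
Attacked columns: {2, 3, 4, 5, 6, 8}. Safe: {1, 7}.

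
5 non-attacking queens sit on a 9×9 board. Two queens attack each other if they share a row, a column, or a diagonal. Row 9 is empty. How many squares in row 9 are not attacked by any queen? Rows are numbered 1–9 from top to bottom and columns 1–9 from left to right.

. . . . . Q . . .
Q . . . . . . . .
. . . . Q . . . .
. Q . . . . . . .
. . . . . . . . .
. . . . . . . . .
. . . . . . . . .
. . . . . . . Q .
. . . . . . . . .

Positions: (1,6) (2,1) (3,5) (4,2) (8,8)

2

(1,6) attacks row 9 at column 6.
(2,1) attacks row 9 at column 1 and diagonals 8.
(3,5) attacks row 9 at column 5.
(4,2) attacks row 9 at column 2 and diagonals 7.
(8,8) attacks row 9 at column 8 and diagonals 7, 9.
Attacked columns: {1, 2, 5, 6, 7, 8, 9}. Safe: {3, 4}.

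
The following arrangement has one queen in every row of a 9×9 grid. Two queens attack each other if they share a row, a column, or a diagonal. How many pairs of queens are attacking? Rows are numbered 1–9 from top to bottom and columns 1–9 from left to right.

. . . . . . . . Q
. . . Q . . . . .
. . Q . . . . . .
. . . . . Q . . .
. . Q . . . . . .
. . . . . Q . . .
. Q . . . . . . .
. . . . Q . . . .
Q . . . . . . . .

Same column: (3,3)–(5,3) (column 3); (4,6)–(6,6) (column 6).
Same diagonal: (1,9)–(4,6) (|1−4| = |9−6| = 3); (1,9)–(9,1) (|1−9| = |9−1| = 8); (2,4)–(3,3) (|2−3| = |4−3| = 1); (2,4)–(4,6) (|2−4| = |4−6| = 2); (3,3)–(6,6) (|3−6| = |3−6| = 3); (4,6)–(9,1) (|4−9| = |6−1| = 5).
Total attacking pairs: 8.

8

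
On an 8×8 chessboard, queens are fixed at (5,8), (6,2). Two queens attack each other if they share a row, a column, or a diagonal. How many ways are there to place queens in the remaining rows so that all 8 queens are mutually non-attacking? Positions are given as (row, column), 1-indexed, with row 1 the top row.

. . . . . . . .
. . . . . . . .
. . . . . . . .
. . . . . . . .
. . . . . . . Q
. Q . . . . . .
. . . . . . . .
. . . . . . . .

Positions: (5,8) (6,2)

6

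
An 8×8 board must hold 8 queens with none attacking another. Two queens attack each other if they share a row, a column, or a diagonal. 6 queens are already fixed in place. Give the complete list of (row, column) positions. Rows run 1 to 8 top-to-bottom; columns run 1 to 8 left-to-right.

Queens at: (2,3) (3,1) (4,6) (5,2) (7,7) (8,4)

(1,8) (2,3) (3,1) (4,6) (5,2) (6,5) (7,7) (8,4)

Row 1: attacked by (2,3)→{2,3,4}; (3,1)→{1,3}; (4,6)→{3,6}; (5,2)→{2,6}; (7,7)→{1,7}; (8,4)→{4}. Safe: 5, 8. Place at column 8.
Row 6: attacked by (1,8)→{3,8}; (2,3)→{3,7}; (3,1)→{1,4}; (4,6)→{4,6,8}; (5,2)→{1,2,3}; (7,7)→{6,7,8}; (8,4)→{2,4,6}. Safe: 5. Place at column 5.
Columns [8, 3, 1, 6, 2, 5, 7, 4], r−c [-7, -1, 2, -2, 3, 1, 0, 4], r+c [9, 5, 4, 10, 7, 11, 14, 12] are all distinct, so no two queens attack.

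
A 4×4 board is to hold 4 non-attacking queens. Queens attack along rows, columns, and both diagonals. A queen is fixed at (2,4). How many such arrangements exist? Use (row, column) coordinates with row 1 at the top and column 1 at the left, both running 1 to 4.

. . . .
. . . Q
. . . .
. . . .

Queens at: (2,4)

Branch on row 1: col 1 → 0; col 2 → 1.
Sum: 0 + 1 = 1.

1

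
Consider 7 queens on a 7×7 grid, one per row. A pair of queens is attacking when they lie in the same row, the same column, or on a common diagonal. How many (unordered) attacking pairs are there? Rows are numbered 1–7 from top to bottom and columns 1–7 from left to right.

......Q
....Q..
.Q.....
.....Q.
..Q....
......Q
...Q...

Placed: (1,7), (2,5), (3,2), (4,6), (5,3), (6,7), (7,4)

2

Same column: (1,7)–(6,7) (column 7).
Same diagonal: (1,7)–(5,3) (|1−5| = |7−3| = 4).
Total attacking pairs: 2.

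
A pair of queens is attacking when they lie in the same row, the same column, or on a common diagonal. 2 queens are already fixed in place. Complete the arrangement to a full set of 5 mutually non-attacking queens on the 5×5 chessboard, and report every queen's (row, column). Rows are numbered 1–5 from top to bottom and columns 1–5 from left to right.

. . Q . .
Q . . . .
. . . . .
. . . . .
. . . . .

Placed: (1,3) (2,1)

(1,3) (2,1) (3,4) (4,2) (5,5)

Row 3: attacked by (1,3)→{1,3,5}; (2,1)→{1,2}. Safe: 4. Place at column 4.
Row 4: attacked by (1,3)→{3}; (2,1)→{1,3}; (3,4)→{3,4,5}. Safe: 2. Place at column 2.
Row 5: attacked by (1,3)→{3}; (2,1)→{1,4}; (3,4)→{2,4}; (4,2)→{1,2,3}. Safe: 5. Place at column 5.
Columns [3, 1, 4, 2, 5], r−c [-2, 1, -1, 2, 0], r+c [4, 3, 7, 6, 10] are all distinct, so no two queens attack.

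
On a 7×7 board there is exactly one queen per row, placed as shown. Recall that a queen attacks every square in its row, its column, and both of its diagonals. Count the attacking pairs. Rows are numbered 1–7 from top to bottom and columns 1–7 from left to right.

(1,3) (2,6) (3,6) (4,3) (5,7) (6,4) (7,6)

Same column: (1,3)–(4,3) (column 3); (2,6)–(3,6) (column 6); (2,6)–(7,6) (column 6); (3,6)–(7,6) (column 6).
Same diagonal: (1,3)–(5,7) (|1−5| = |3−7| = 4); (4,3)–(7,6) (|4−7| = |3−6| = 3).
Total attacking pairs: 6.

6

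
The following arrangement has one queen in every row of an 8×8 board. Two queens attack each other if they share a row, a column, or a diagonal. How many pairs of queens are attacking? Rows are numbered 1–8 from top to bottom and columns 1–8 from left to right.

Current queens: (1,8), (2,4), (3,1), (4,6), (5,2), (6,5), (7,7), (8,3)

Same diagonal: (2,4)–(4,6) (|2−4| = |4−6| = 2); (6,5)–(8,3) (|6−8| = |5−3| = 2).
Total attacking pairs: 2.

2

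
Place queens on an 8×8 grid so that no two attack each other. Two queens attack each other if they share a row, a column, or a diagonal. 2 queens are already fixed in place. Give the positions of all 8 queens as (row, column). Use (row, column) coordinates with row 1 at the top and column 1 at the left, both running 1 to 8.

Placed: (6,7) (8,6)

(1,8) (2,2) (3,5) (4,3) (5,1) (6,7) (7,4) (8,6)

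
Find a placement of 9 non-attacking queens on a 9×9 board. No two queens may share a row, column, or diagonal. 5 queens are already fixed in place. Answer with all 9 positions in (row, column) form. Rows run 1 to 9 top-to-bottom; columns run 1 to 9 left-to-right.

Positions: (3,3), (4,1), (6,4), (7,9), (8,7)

(1,2) (2,6) (3,3) (4,1) (5,8) (6,4) (7,9) (8,7) (9,5)

Row 1: attacked by (3,3)→{1,3,5}; (4,1)→{1,4}; (6,4)→{4,9}; (7,9)→{3,9}; (8,7)→{7}. Safe: 2, 6, 8. Place at column 2.
Row 2: attacked by (1,2)→{1,2,3}; (3,3)→{2,3,4}; (4,1)→{1,3}; (6,4)→{4,8}; (7,9)→{4,9}; (8,7)→{1,7}. Safe: 5, 6. Place at column 6.
Row 5: attacked by (1,2)→{2,6}; (2,6)→{3,6,9}; (3,3)→{1,3,5}; (4,1)→{1,2}; (6,4)→{3,4,5}; (7,9)→{7,9}; (8,7)→{4,7}. Safe: 8. Place at column 8.
Row 9: attacked by (1,2)→{2}; (2,6)→{6}; (3,3)→{3,9}; (4,1)→{1,6}; (5,8)→{4,8}; (6,4)→{1,4,7}; (7,9)→{7,9}; (8,7)→{6,7,8}. Safe: 5. Place at column 5.
Columns [2, 6, 3, 1, 8, 4, 9, 7, 5], r−c [-1, -4, 0, 3, -3, 2, -2, 1, 4], r+c [3, 8, 6, 5, 13, 10, 16, 15, 14] are all distinct, so no two queens attack.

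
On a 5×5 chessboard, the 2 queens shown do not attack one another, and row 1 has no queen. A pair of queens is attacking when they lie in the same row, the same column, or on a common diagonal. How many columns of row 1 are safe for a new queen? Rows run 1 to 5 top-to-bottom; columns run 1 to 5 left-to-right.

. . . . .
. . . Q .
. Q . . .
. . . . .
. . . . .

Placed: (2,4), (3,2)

1

(2,4) attacks row 1 at column 4 and diagonals 3, 5.
(3,2) attacks row 1 at column 2 and diagonals 4.
Attacked columns: {2, 3, 4, 5}. Safe: {1}.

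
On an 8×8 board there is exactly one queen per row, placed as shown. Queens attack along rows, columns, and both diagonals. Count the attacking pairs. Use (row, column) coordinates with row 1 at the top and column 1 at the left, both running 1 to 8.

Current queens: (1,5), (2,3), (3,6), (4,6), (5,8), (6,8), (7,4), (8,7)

Same column: (3,6)–(4,6) (column 6); (5,8)–(6,8) (column 8).
Same diagonal: (3,6)–(5,8) (|3−5| = |6−8| = 2); (4,6)–(6,8) (|4−6| = |6−8| = 2).
Total attacking pairs: 4.

4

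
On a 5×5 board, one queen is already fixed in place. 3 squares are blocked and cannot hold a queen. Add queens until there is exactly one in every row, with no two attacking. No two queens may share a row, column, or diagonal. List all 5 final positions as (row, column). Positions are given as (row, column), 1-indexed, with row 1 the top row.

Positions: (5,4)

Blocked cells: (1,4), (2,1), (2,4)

Row 1: attacked by (5,4)→{4}. Blocked: 4. Safe: 1, 2, 3, 5. Place at column 1.
Row 2: attacked by (1,1)→{1,2}; (5,4)→{1,4}. Blocked: 1,4. Safe: 3, 5. Place at column 3.
Row 3: attacked by (1,1)→{1,3}; (2,3)→{2,3,4}; (5,4)→{2,4}. Safe: 5. Place at column 5.
Row 4: attacked by (1,1)→{1,4}; (2,3)→{1,3,5}; (3,5)→{4,5}; (5,4)→{3,4,5}. Safe: 2. Place at column 2.
Columns [1, 3, 5, 2, 4], r−c [0, -1, -2, 2, 1], r+c [2, 5, 8, 6, 9] are all distinct, so no two queens attack.

(1,1) (2,3) (3,5) (4,2) (5,4)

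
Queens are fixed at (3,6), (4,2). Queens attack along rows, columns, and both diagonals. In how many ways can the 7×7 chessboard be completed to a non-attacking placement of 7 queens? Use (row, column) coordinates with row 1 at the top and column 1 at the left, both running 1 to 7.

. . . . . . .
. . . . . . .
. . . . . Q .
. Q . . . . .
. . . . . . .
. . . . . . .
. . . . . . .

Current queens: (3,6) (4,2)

Branch on row 1: col 1 → 0; col 3 → 1; col 7 → 1.
Sum: 0 + 1 + 1 = 2.

2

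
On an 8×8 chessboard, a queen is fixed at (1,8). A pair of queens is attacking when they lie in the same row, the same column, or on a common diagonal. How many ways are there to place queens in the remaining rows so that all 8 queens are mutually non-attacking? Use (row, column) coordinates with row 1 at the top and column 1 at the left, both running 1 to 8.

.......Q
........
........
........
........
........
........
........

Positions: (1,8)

4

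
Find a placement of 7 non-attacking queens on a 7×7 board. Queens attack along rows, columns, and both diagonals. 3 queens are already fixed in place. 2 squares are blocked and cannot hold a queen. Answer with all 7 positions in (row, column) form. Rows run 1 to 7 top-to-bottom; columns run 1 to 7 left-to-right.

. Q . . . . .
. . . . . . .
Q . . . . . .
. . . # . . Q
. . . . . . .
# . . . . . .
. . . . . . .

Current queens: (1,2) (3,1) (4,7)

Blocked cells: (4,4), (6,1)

Row 2: attacked by (1,2)→{1,2,3}; (3,1)→{1,2}; (4,7)→{5,7}. Safe: 4, 6. Place at column 4.
Row 5: attacked by (1,2)→{2,6}; (2,4)→{1,4,7}; (3,1)→{1,3}; (4,7)→{6,7}. Safe: 5. Place at column 5.
Row 6: attacked by (1,2)→{2,7}; (2,4)→{4}; (3,1)→{1,4}; (4,7)→{5,7}; (5,5)→{4,5,6}. Blocked: 1. Safe: 3. Place at column 3.
Row 7: attacked by (1,2)→{2}; (2,4)→{4}; (3,1)→{1,5}; (4,7)→{4,7}; (5,5)→{3,5,7}; (6,3)→{2,3,4}. Safe: 6. Place at column 6.
Columns [2, 4, 1, 7, 5, 3, 6], r−c [-1, -2, 2, -3, 0, 3, 1], r+c [3, 6, 4, 11, 10, 9, 13] are all distinct, so no two queens attack.

(1,2) (2,4) (3,1) (4,7) (5,5) (6,3) (7,6)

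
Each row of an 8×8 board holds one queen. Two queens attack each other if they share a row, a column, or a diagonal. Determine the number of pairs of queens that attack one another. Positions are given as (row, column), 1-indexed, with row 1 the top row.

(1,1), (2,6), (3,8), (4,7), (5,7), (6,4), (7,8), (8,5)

Same column: (3,8)–(7,8) (column 8); (4,7)–(5,7) (column 7).
Same diagonal: (3,8)–(4,7) (|3−4| = |8−7| = 1).
Total attacking pairs: 3.

3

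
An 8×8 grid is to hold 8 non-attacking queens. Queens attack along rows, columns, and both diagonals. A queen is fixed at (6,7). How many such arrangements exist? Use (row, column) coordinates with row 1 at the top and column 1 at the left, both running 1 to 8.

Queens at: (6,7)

14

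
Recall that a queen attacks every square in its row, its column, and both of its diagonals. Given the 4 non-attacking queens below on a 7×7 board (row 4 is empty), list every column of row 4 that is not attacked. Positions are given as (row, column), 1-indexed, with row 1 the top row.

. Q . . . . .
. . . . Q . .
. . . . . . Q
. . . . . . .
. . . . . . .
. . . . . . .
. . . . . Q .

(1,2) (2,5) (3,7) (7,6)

columns 1, 4

(1,2) attacks row 4 at column 2 and diagonals 5.
(2,5) attacks row 4 at column 5 and diagonals 3, 7.
(3,7) attacks row 4 at column 7 and diagonals 6.
(7,6) attacks row 4 at column 6 and diagonals 3.
Attacked columns: {2, 3, 5, 6, 7}. Safe: {1, 4}.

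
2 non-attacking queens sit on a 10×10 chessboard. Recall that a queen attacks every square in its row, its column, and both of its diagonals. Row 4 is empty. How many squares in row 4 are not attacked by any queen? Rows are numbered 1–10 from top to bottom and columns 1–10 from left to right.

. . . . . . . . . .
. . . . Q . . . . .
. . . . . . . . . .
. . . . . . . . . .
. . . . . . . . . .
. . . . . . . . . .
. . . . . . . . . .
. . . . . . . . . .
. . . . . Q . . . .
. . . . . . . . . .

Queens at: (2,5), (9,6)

(2,5) attacks row 4 at column 5 and diagonals 3, 7.
(9,6) attacks row 4 at column 6 and diagonals 1.
Attacked columns: {1, 3, 5, 6, 7}. Safe: {2, 4, 8, 9, 10}.

5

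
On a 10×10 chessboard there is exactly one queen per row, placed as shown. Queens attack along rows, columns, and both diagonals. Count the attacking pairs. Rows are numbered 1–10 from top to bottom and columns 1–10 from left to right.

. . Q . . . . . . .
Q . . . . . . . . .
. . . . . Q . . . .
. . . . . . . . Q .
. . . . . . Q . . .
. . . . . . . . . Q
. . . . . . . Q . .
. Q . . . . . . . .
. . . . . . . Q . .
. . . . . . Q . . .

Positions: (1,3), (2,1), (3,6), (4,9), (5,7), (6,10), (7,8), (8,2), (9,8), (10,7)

5

Same column: (5,7)–(10,7) (column 7); (7,8)–(9,8) (column 8).
Same diagonal: (1,3)–(5,7) (|1−5| = |3−7| = 4); (2,1)–(9,8) (|2−9| = |1−8| = 7); (9,8)–(10,7) (|9−10| = |8−7| = 1).
Total attacking pairs: 5.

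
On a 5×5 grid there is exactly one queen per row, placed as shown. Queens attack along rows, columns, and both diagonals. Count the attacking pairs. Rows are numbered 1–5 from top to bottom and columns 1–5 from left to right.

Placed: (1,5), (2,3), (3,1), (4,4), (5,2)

0

All columns are distinct and no two queens satisfy |Δrow| = |Δcol|, so no pair attacks.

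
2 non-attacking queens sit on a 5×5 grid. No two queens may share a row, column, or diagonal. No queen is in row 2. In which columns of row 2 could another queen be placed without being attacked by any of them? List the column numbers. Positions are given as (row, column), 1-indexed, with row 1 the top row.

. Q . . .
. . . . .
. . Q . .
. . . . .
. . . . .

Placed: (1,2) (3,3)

columns 5

(1,2) attacks row 2 at column 2 and diagonals 1, 3.
(3,3) attacks row 2 at column 3 and diagonals 2, 4.
Attacked columns: {1, 2, 3, 4}. Safe: {5}.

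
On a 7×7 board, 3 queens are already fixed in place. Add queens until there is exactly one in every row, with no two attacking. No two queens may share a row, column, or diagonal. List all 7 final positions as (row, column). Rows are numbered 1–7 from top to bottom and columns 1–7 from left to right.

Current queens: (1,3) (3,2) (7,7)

(1,3) (2,6) (3,2) (4,5) (5,1) (6,4) (7,7)

Row 2: attacked by (1,3)→{2,3,4}; (3,2)→{1,2,3}; (7,7)→{2,7}. Safe: 5, 6. Place at column 6.
Row 4: attacked by (1,3)→{3,6}; (2,6)→{4,6}; (3,2)→{1,2,3}; (7,7)→{4,7}. Safe: 5. Place at column 5.
Row 5: attacked by (1,3)→{3,7}; (2,6)→{3,6}; (3,2)→{2,4}; (4,5)→{4,5,6}; (7,7)→{5,7}. Safe: 1. Place at column 1.
Row 6: attacked by (1,3)→{3}; (2,6)→{2,6}; (3,2)→{2,5}; (4,5)→{3,5,7}; (5,1)→{1,2}; (7,7)→{6,7}. Safe: 4. Place at column 4.
Columns [3, 6, 2, 5, 1, 4, 7], r−c [-2, -4, 1, -1, 4, 2, 0], r+c [4, 8, 5, 9, 6, 10, 14] are all distinct, so no two queens attack.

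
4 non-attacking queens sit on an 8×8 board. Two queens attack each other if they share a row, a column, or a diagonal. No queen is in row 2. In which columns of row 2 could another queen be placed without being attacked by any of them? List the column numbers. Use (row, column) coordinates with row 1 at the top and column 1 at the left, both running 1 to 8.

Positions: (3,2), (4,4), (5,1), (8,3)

(3,2) attacks row 2 at column 2 and diagonals 1, 3.
(4,4) attacks row 2 at column 4 and diagonals 2, 6.
(5,1) attacks row 2 at column 1 and diagonals 4.
(8,3) attacks row 2 at column 3.
Attacked columns: {1, 2, 3, 4, 6}. Safe: {5, 7, 8}.

columns 5, 7, 8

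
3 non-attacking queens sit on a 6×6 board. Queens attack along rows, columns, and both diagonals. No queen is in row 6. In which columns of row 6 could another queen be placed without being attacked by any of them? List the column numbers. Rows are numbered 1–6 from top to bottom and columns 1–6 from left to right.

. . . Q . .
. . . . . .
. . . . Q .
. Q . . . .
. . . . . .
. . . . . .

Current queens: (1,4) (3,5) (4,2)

columns 1, 3, 6

(1,4) attacks row 6 at column 4.
(3,5) attacks row 6 at column 5 and diagonals 2.
(4,2) attacks row 6 at column 2 and diagonals 4.
Attacked columns: {2, 4, 5}. Safe: {1, 3, 6}.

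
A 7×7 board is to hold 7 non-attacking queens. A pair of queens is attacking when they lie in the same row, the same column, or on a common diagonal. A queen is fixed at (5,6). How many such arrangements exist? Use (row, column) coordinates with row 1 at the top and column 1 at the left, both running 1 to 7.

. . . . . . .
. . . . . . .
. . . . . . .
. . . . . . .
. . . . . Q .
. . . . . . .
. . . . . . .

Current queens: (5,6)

Branch on row 1: col 1 → 1; col 3 → 1; col 4 → 2; col 5 → 1; col 7 → 1.
Sum: 1 + 1 + 2 + 1 + 1 = 6.

6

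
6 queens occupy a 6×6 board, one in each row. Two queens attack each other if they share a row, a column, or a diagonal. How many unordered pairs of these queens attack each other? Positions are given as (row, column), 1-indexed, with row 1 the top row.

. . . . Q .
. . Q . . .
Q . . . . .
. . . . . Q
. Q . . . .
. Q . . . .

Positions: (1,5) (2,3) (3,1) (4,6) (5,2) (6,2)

1

Same column: (5,2)–(6,2) (column 2).
Total attacking pairs: 1.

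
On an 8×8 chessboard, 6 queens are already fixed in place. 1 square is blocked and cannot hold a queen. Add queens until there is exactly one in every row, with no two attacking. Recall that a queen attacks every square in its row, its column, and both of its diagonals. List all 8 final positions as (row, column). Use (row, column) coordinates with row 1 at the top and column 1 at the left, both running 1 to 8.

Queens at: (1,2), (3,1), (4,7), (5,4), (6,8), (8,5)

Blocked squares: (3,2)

(1,2) (2,6) (3,1) (4,7) (5,4) (6,8) (7,3) (8,5)

Row 2: attacked by (1,2)→{1,2,3}; (3,1)→{1,2}; (4,7)→{5,7}; (5,4)→{1,4,7}; (6,8)→{4,8}; (8,5)→{5}. Safe: 6. Place at column 6.
Row 7: attacked by (1,2)→{2,8}; (2,6)→{1,6}; (3,1)→{1,5}; (4,7)→{4,7}; (5,4)→{2,4,6}; (6,8)→{7,8}; (8,5)→{4,5,6}. Safe: 3. Place at column 3.
Columns [2, 6, 1, 7, 4, 8, 3, 5], r−c [-1, -4, 2, -3, 1, -2, 4, 3], r+c [3, 8, 4, 11, 9, 14, 10, 13] are all distinct, so no two queens attack.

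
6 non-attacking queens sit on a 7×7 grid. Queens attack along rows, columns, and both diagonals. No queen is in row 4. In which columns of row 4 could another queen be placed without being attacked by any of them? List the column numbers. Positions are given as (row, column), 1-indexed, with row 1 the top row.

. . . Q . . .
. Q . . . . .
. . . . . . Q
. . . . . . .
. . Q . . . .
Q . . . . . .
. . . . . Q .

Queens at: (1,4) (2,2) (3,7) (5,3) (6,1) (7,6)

columns 5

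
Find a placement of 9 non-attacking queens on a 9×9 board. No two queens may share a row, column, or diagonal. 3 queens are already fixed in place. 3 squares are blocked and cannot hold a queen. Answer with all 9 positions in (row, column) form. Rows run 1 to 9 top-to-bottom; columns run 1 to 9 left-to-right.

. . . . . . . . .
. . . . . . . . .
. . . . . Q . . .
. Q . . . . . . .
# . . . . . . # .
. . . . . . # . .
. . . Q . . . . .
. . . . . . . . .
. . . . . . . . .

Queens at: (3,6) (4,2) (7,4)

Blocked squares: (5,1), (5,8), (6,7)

(1,9) (2,3) (3,6) (4,2) (5,7) (6,1) (7,4) (8,8) (9,5)

Row 1: attacked by (3,6)→{4,6,8}; (4,2)→{2,5}; (7,4)→{4}. Safe: 1, 3, 7, 9. Place at column 9.
Row 2: attacked by (1,9)→{8,9}; (3,6)→{5,6,7}; (4,2)→{2,4}; (7,4)→{4,9}. Safe: 1, 3. Place at column 3.
Row 5: attacked by (1,9)→{5,9}; (2,3)→{3,6}; (3,6)→{4,6,8}; (4,2)→{1,2,3}; (7,4)→{2,4,6}. Blocked: 1,8. Safe: 7. Place at column 7.
Row 6: attacked by (1,9)→{4,9}; (2,3)→{3,7}; (3,6)→{3,6,9}; (4,2)→{2,4}; (5,7)→{6,7,8}; (7,4)→{3,4,5}. Blocked: 7. Safe: 1. Place at column 1.
Row 8: attacked by (1,9)→{2,9}; (2,3)→{3,9}; (3,6)→{1,6}; (4,2)→{2,6}; (5,7)→{4,7}; (6,1)→{1,3}; (7,4)→{3,4,5}. Safe: 8. Place at column 8.
Row 9: attacked by (1,9)→{1,9}; (2,3)→{3}; (3,6)→{6}; (4,2)→{2,7}; (5,7)→{3,7}; (6,1)→{1,4}; (7,4)→{2,4,6}; (8,8)→{7,8,9}. Safe: 5. Place at column 5.
Columns [9, 3, 6, 2, 7, 1, 4, 8, 5], r−c [-8, -1, -3, 2, -2, 5, 3, 0, 4], r+c [10, 5, 9, 6, 12, 7, 11, 16, 14] are all distinct, so no two queens attack.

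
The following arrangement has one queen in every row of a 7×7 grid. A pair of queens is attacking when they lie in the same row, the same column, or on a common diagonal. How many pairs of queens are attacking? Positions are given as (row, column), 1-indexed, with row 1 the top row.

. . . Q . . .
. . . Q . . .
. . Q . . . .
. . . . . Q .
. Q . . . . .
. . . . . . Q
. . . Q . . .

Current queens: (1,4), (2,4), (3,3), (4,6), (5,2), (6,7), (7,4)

6

Same column: (1,4)–(2,4) (column 4); (1,4)–(7,4) (column 4); (2,4)–(7,4) (column 4).
Same diagonal: (2,4)–(3,3) (|2−3| = |4−3| = 1); (2,4)–(4,6) (|2−4| = |4−6| = 2); (5,2)–(7,4) (|5−7| = |2−4| = 2).
Total attacking pairs: 6.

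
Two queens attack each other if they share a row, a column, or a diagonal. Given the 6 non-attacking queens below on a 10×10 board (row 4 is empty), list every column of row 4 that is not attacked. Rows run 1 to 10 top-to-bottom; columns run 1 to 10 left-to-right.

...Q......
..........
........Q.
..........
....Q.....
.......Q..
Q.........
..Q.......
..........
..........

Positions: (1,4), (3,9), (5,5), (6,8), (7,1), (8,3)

(1,4) attacks row 4 at column 4 and diagonals 1, 7.
(3,9) attacks row 4 at column 9 and diagonals 8, 10.
(5,5) attacks row 4 at column 5 and diagonals 4, 6.
(6,8) attacks row 4 at column 8 and diagonals 6, 10.
(7,1) attacks row 4 at column 1 and diagonals 4.
(8,3) attacks row 4 at column 3 and diagonals 7.
Attacked columns: {1, 3, 4, 5, 6, 7, 8, 9, 10}. Safe: {2}.

columns 2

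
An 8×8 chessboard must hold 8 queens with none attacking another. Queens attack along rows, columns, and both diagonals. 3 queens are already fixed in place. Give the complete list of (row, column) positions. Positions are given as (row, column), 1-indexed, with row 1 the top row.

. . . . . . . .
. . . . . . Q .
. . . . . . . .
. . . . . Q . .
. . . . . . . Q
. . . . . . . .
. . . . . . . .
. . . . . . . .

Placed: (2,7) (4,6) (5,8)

(1,1) (2,7) (3,4) (4,6) (5,8) (6,2) (7,5) (8,3)

Row 1: attacked by (2,7)→{6,7,8}; (4,6)→{3,6}; (5,8)→{4,8}. Safe: 1, 2, 5. Place at column 1.
Row 3: attacked by (1,1)→{1,3}; (2,7)→{6,7,8}; (4,6)→{5,6,7}; (5,8)→{6,8}. Safe: 2, 4. Place at column 4.
Row 6: attacked by (1,1)→{1,6}; (2,7)→{3,7}; (3,4)→{1,4,7}; (4,6)→{4,6,8}; (5,8)→{7,8}. Safe: 2, 5. Place at column 2.
Row 7: attacked by (1,1)→{1,7}; (2,7)→{2,7}; (3,4)→{4,8}; (4,6)→{3,6}; (5,8)→{6,8}; (6,2)→{1,2,3}. Safe: 5. Place at column 5.
Row 8: attacked by (1,1)→{1,8}; (2,7)→{1,7}; (3,4)→{4}; (4,6)→{2,6}; (5,8)→{5,8}; (6,2)→{2,4}; (7,5)→{4,5,6}. Safe: 3. Place at column 3.
Columns [1, 7, 4, 6, 8, 2, 5, 3], r−c [0, -5, -1, -2, -3, 4, 2, 5], r+c [2, 9, 7, 10, 13, 8, 12, 11] are all distinct, so no two queens attack.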